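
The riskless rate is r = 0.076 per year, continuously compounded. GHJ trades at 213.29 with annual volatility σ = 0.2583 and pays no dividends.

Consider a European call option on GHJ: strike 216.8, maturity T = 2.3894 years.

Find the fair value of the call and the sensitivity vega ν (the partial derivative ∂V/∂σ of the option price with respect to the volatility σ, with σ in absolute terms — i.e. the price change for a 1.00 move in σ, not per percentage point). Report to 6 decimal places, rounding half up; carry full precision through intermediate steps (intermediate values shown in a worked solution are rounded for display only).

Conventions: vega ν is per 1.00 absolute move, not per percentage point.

price = 50.016639
ν = 108.962291

σ√T = 0.2583·√2.3894 = 0.399272
d₁ = (ln(S/K) + (r+σ²/2)T) / (σ√T) = (ln(213.29/216.8) + (0.076+0.2583²/2)·2.3894) / 0.399272 = (-0.016323 + 0.261303) / 0.399272 = 0.613569
d₂ = d₁ − σ√T = 0.613569 − 0.399272 = 0.214297
e^{−rT} = 0.833940
N(d₁) = 0.730250,  N(d₂) = 0.584842
Call price V = S·N(d₁) − K·e^{−rT}·N(d₂) = 155.755007 − 105.738369 = 50.016639
φ(d₁) = (1/√(2π))·e^{−d₁²/2} = 0.330492
ν = S·φ(d₁)·√T = 108.962291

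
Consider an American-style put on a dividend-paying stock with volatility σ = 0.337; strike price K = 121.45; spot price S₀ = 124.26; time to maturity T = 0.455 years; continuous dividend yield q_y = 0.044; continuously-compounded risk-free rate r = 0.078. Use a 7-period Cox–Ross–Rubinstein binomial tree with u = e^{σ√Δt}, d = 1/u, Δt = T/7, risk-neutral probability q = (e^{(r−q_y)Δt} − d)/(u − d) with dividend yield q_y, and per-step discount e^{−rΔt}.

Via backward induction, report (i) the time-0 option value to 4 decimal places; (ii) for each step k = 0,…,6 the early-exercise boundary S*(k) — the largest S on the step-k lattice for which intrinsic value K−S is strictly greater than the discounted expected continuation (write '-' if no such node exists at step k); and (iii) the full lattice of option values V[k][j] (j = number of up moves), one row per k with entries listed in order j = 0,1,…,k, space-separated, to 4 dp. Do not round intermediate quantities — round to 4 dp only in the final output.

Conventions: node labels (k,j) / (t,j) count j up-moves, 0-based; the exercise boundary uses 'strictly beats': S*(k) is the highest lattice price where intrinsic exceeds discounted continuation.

Δt=0.06500, u=1.08972, d=0.91767, q=0.49139, disc=e^(-rΔt)=0.99494
k=7 terminal: V=max(K-S,0) → 53.3521 40.5848 25.4238 7.4204 0.0000 0.0000 0.0000 0.0000
k=6: j=0 S=74.2075 intr=47.2425 cont=46.8402 V=47.2425[EX]; j=1 S=88.1202 intr=33.3298 cont=32.9672 V=33.3298[EX]; j=2 S=104.6414 intr=16.8086 cont=16.4933 V=16.8086[EX]; j=3 S=124.2600 intr=0.0000 cont=3.7550 V=3.7550[hold]; j=4 S=147.5568 intr=0.0000 cont=0.0000 V=0.0000[hold]; j=5 S=175.2214 intr=0.0000 cont=0.0000 V=0.0000[hold]; j=6 S=208.0726 intr=0.0000 cont=0.0000 V=0.0000[hold]  S*(6)=104.6414
k=5: j=0 S=80.8652 intr=40.5848 cont=40.2015 V=40.5848[EX]; j=1 S=96.0262 intr=25.4238 cont=25.0839 V=25.4238[EX]; j=2 S=114.0296 intr=7.4204 cont=10.3416 V=10.3416[hold]; j=3 S=135.4083 intr=0.0000 cont=1.9002 V=1.9002[hold]; j=4 S=160.7952 intr=0.0000 cont=0.0000 V=0.0000[hold]; j=5 S=190.9418 intr=0.0000 cont=0.0000 V=0.0000[hold]  S*(5)=96.0262
k=4: j=0 S=88.1202 intr=33.3298 cont=32.9672 V=33.3298[EX]; j=1 S=104.6414 intr=16.8086 cont=17.9214 V=17.9214[hold]; j=2 S=124.2600 intr=0.0000 cont=6.1622 V=6.1622[hold]; j=3 S=147.5568 intr=0.0000 cont=0.9615 V=0.9615[hold]; j=4 S=175.2214 intr=0.0000 cont=0.0000 V=0.0000[hold]  S*(4)=88.1202
k=3: j=0 S=96.0262 intr=25.4238 cont=25.6280 V=25.6280[hold]; j=1 S=114.0296 intr=7.4204 cont=12.0816 V=12.0816[hold]; j=2 S=135.4083 intr=0.0000 cont=3.5884 V=3.5884[hold]; j=3 S=160.7952 intr=0.0000 cont=0.4866 V=0.4866[hold]  S*(3)=-
k=2: j=0 S=104.6414 intr=16.8086 cont=18.8754 V=18.8754[hold]; j=1 S=124.2600 intr=0.0000 cont=7.8681 V=7.8681[hold]; j=2 S=147.5568 intr=0.0000 cont=2.0537 V=2.0537[hold]  S*(2)=-
k=1: j=0 S=114.0296 intr=7.4204 cont=13.3984 V=13.3984[hold]; j=1 S=135.4083 intr=0.0000 cont=4.9856 V=4.9856[hold]  S*(1)=-
k=0: j=0 S=124.2600 intr=0.0000 cont=9.2176 V=9.2176[hold]  S*(0)=-

price = 9.2176
boundary = - - - - 88.1202 96.0262 104.6414
tree:
9.2176
13.3984 4.9856
18.8754 7.8681 2.0537
25.6280 12.0816 3.5884 0.4866
33.3298 17.9214 6.1622 0.9615 0.0000
40.5848 25.4238 10.3416 1.9002 0.0000 0.0000
47.2425 33.3298 16.8086 3.7550 0.0000 0.0000 0.0000
53.3521 40.5848 25.4238 7.4204 0.0000 0.0000 0.0000 0.0000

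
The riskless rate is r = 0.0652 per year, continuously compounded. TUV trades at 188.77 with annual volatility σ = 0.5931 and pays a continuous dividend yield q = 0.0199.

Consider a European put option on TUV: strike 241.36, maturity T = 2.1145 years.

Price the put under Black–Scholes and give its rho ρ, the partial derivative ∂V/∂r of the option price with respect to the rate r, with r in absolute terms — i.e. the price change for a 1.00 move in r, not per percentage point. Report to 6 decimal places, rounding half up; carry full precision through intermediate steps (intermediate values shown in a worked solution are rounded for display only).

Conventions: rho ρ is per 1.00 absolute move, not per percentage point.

price = 80.847259
ρ = -323.445698

σ√T = 0.5931·√2.1145 = 0.862446
d₁ = (ln(S/K) + (r−q+σ²/2)T) / (σ√T) = (ln(188.77/241.36) + (0.0652−0.0199+0.5931²/2)·2.1145) / 0.862446 = (-0.245760 + 0.467693) / 0.862446 = 0.257330
d₂ = d₁ − σ√T = 0.257330 − 0.862446 = -0.605116
e^{−rT} = 0.871216
e^{−qT} = 0.958794
N(−d₁) = 0.398462,  N(−d₂) = 0.727449
Put price V = K·e^{−rT}·N(−d₂) − S·e^{−qT}·N(−d₁) = 152.965570 − 72.118311 = 80.847259
ρ = −K·T·e^{−rT}·N(−d₂) = -323.445698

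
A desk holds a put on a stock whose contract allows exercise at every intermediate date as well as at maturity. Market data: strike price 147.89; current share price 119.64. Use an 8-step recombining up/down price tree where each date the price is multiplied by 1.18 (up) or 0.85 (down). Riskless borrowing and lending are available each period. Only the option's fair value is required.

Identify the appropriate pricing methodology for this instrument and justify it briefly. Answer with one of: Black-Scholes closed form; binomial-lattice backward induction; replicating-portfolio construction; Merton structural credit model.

Key observation: the put (strike 147.89 on spot 119.64) is American-style on a 8-step discrete price model, so the early-exercise decision at every node requires stepwise backward valuation — a closed form cannot price the exercise right.

framework: binomial-lattice backward induction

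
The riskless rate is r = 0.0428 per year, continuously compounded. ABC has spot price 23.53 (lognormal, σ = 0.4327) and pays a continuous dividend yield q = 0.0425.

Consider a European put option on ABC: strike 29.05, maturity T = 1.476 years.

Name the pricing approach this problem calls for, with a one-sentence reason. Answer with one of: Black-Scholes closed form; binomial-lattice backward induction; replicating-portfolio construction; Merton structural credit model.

Key observation: the strike-29.05 put on ABC is European-exercise on a continuously-modelled lognormal underlying, so its value is a single closed-form evaluation.

framework: Black-Scholes closed form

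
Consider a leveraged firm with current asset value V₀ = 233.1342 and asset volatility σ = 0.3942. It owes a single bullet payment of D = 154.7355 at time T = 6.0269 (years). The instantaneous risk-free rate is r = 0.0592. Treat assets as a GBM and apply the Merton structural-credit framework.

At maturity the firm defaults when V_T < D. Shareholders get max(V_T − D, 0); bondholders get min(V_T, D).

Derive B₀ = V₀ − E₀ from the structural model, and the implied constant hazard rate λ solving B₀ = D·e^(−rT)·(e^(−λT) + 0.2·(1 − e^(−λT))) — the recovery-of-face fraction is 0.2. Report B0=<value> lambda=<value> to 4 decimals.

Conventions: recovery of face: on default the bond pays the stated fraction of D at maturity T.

B0=90.8028 lambda=0.0374

Equity is a call on the firm's assets struck at D = 154.7355:
d₁ = [ln(V₀/D) + (r + σ²/2)T] / (σ√T)
   = [ln(233.1342/154.7355) + (0.0592 + 0.5·0.3942²)·6.0269] / (0.3942·√6.0269)
   = [0.409897 + 0.825063] / 0.967751 = 1.276114
d₂ = d₁ − σ√T = 1.276114 − 0.967751 = 0.308363
N(d₁) = 0.899042,  N(d₂) = 0.621097,  e^(−rT) = 0.699918
E₀ = V₀·N(d₁) − D·e^(−rT)·N(d₂)
   = 233.1342·0.899042 − 154.7355·0.699918·0.621097 = 142.331412
B₀ = V₀ − E₀ = 233.1342 − 142.331412 = 90.802788
e^(−λT) = (B₀·e^(rT)/D − 0.2)/(1 − 0.2) = (90.8028·1.428739/154.7355 − 0.2)/0.8 = 0.79802658
λ = −ln(0.79802658)/6.0269 = 0.037434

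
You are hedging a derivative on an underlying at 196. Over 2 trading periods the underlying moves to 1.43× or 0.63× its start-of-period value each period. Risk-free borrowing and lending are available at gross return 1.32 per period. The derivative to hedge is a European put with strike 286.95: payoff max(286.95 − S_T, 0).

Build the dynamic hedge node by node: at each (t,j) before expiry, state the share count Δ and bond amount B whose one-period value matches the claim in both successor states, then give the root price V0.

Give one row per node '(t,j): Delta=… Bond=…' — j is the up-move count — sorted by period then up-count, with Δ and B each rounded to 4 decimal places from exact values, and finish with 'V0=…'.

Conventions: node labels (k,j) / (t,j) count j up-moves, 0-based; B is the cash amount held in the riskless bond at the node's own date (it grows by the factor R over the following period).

Since d<R<u, set p* = (R−d)/(u−d) = 0.8625; price each node as the discounted p*-expectation of its children.
At maturity the claim pays: V(2,0)=209.1576, V(2,1)=110.3736, V(2,2)=0.0000
(1,0): S=123.4800. Δ = (V_up−V_dn)/(S_up−S_dn) = (110.3736−209.1576)/(176.5764−77.7924) = -1.0000. V = [p*·110.3736 + (1−p*)·209.1576]/1.32 = 93.9064. B = V − Δ·S = 217.3864.
(1,1): S=280.2800. Δ = (V_up−V_dn)/(S_up−S_dn) = (0.0000−110.3736)/(400.8004−176.5764) = -0.4922. V = [p*·0.0000 + (1−p*)·110.3736]/1.32 = 11.4972. B = V − Δ·S = 149.4642.
(0,0): S=196.0000. Δ = (V_up−V_dn)/(S_up−S_dn) = (11.4972−93.9064)/(280.2800−123.4800) = -0.5256. V = [p*·11.4972 + (1−p*)·93.9064]/1.32 = 17.2943. B = V − Δ·S = 120.3057.
As a check, the time-0 holding Δ(0,0)·S0 + B(0,0) comes to 17.2943 — exactly V0.

(0,0): Delta=-0.5256 Bond=120.3057
(1,0): Delta=-1.0000 Bond=217.3864
(1,1): Delta=-0.4922 Bond=149.4642
V0=17.2943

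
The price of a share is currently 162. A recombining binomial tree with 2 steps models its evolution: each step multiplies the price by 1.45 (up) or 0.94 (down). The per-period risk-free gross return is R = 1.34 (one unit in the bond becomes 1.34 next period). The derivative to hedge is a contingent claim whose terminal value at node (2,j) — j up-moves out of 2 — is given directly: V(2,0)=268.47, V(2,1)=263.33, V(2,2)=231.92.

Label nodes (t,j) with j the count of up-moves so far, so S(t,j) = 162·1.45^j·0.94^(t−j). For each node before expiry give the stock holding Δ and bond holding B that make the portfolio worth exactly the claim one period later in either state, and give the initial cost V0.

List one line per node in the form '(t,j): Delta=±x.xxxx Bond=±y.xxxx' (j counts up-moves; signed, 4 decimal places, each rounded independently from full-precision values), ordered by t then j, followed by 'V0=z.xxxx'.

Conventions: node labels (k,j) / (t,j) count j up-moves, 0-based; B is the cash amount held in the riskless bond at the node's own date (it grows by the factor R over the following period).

No-arbitrage ⇒ martingale measure with p* = (R−d)/(u−d) = 0.7843.
At maturity the claim pays: V(2,0)=268.4700, V(2,1)=263.3300, V(2,2)=231.9200
(1,0): S=152.2800. Δ = (V_up−V_dn)/(S_up−S_dn) = (263.3300−268.4700)/(220.8060−143.1432) = -0.0662. V = [p*·263.3300 + (1−p*)·268.4700]/1.34 = 197.3423. B = V − Δ·S = 207.4207.
(1,1): S=234.9000. Δ = (V_up−V_dn)/(S_up−S_dn) = (231.9200−263.3300)/(340.6050−220.8060) = -0.2622. V = [p*·231.9200 + (1−p*)·263.3300]/1.34 = 178.1304. B = V − Δ·S = 239.7186.
(0,0): S=162.0000. Δ = (V_up−V_dn)/(S_up−S_dn) = (178.1304−197.3423)/(234.9000−152.2800) = -0.2325. V = [p*·178.1304 + (1−p*)·197.3423]/1.34 = 136.0255. B = V − Δ·S = 173.6958.
As a check, the time-0 holding Δ(0,0)·S0 + B(0,0) comes to 136.0255 — exactly V0.

(0,0): Delta=-0.2325 Bond=173.6958
(1,0): Delta=-0.0662 Bond=207.4207
(1,1): Delta=-0.2622 Bond=239.7186
V0=136.0255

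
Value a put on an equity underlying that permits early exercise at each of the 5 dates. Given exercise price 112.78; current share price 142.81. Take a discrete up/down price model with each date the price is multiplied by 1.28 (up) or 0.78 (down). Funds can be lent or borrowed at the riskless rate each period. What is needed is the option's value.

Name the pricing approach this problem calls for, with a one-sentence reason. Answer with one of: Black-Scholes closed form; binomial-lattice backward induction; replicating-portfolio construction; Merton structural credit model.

framework: binomial-lattice backward induction

Key observation: early exercise of the strike-112.78 put must be checked at each of the 5 dates (spot 142.81), which forces a node-by-node comparison of intrinsic and continuation value backward from expiry.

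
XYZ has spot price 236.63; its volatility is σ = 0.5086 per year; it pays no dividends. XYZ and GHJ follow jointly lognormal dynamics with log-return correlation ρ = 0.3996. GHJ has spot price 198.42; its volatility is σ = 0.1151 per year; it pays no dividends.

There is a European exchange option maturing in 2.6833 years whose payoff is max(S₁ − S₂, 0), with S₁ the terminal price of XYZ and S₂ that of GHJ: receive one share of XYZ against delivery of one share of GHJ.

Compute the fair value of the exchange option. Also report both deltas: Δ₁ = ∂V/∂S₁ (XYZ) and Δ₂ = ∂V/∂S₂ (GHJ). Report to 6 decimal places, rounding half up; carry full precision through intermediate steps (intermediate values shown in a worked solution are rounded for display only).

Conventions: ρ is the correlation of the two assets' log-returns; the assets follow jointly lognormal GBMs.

exchange price = 86.487791
Δ1 = 0.730791
Δ2 = -0.435638

σ_eff = √(σ₁² + σ₂² − 2ρσ₁σ₂) = √(0.5086² + 0.1151² − 2·0.3996·0.5086·0.1151) = 0.474486
d₁ = (ln(S₁/S₂) + (q₂ − q₁ + σ_eff²/2)T) / (σ_eff√T) = (ln(236.63/198.42) + (0.0 − 0.0 + 0.112568)·2.6833) / 0.777245 = 0.615207
d₂ = d₁ − σ_eff√T = 0.615207 − 0.777245 = -0.162038
N(d₁) = 0.730791,  N(d₂) = 0.435638
V = S₁·e^{−q₁T}·N(d₁) − S₂·e^{−q₂T}·N(d₂) = 172.927080 − 86.439289 = 86.487791
Key observation: no risk-free rate is needed — with the second asset as numeraire the exchange option is a call on the ratio S₁/S₂, and r cancels out of the value.
Δ₁ = e^{−q₁T}·N(d₁) = 0.730791;  Δ₂ = −e^{−q₂T}·N(d₂) = -0.435638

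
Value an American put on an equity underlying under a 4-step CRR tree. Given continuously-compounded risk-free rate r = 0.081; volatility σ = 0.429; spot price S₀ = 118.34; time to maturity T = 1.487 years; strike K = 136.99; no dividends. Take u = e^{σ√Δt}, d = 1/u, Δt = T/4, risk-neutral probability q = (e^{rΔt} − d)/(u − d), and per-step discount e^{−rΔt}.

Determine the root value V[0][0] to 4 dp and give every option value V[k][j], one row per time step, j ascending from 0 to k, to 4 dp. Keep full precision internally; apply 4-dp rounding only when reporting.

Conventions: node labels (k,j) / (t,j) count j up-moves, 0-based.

price = 29.9665
tree:
29.9665
45.8866 15.4372
66.8546 26.9745 4.5182
82.9966 45.8866 9.1795 0.0000
95.4235 66.8546 18.6500 0.0000 0.0000

params: Δt=0.37175 u=1.29896 d=0.76984 q=0.49275 e^(-rΔt)=0.97034
t_4 payoffs: 95.4235 66.8546 18.6500 0.0000 0.0000
k=3: node(3,0) S=53.9934 payoff=82.9966 vs cont=78.9331 → 82.9966 [stop]  node(3,1) S=91.1034 payoff=45.8866 vs cont=41.8231 → 45.8866 [stop]  node(3,2) S=153.7194 payoff=0.0000 vs cont=9.1795 → 9.1795 [wait]  node(3,3) S=259.3718 payoff=0.0000 vs cont=0.0000 → 0.0000 [wait]
k=2: node(2,0) S=70.1354 payoff=66.8546 vs cont=62.7911 → 66.8546 [stop]  node(2,1) S=118.3400 payoff=18.6500 vs cont=26.9745 → 26.9745 [wait]  node(2,2) S=199.6759 payoff=0.0000 vs cont=4.5182 → 4.5182 [wait]
k=1: node(1,0) S=91.1034 payoff=45.8866 vs cont=45.8033 → 45.8866 [stop]  node(1,1) S=153.7194 payoff=0.0000 vs cont=15.4372 → 15.4372 [wait]
k=0: node(0,0) S=118.3400 payoff=18.6500 vs cont=29.9665 → 29.9665 [wait]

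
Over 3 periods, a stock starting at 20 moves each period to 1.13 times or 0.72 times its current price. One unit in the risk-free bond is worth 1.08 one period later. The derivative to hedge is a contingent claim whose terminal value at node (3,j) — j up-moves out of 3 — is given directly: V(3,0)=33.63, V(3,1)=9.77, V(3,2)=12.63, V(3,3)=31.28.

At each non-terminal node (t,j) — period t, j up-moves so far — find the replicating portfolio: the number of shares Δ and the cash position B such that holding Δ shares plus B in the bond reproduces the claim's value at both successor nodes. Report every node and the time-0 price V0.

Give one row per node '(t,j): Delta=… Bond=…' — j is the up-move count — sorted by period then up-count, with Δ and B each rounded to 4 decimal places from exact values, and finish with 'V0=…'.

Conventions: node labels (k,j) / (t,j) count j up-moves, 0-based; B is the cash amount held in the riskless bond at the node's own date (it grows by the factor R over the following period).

(0,0): Delta=1.5303 Bond=-10.6158
(1,0): Delta=-0.0625 Bond=11.4709
(1,1): Delta=1.6712 Bond=-14.6506
(2,0): Delta=-5.6130 Bond=69.9356
(2,1): Delta=0.4287 Bond=4.3959
(2,2): Delta=1.7812 Bond=-18.6308
V0=19.9896

Arbitrage-free pricing uses the up-move probability p* = (R−d)/(u−d) = 0.8780, discounting each step at R = 1.08.
At maturity the claim pays: V(3,0)=33.6300, V(3,1)=9.7700, V(3,2)=12.6300, V(3,3)=31.2800
  t=2,j=0: stock 10.3680 → up 11.7158 (V=9.7700), down 7.4650 (V=33.6300). Price 11.7405; hedge Δ=-5.6130, bond B=69.9356.
  t=2,j=1: stock 16.2720 → up 18.3874 (V=12.6300), down 11.7158 (V=9.7700). Price 11.3715; hedge Δ=0.4287, bond B=4.3959.
  t=2,j=2: stock 25.5380 → up 28.8579 (V=31.2800), down 18.3874 (V=12.6300). Price 26.8570; hedge Δ=1.7812, bond B=-18.6308.
  t=1,j=0: stock 14.4000 → up 16.2720 (V=11.3715), down 10.3680 (V=11.7405). Price 10.5708; hedge Δ=-0.0625, bond B=11.4709.
  t=1,j=1: stock 22.6000 → up 25.5380 (V=26.8570), down 16.2720 (V=11.3715). Price 23.1190; hedge Δ=1.6712, bond B=-14.6506.
  t=0,j=0: stock 20.0000 → up 22.6000 (V=23.1190), down 14.4000 (V=10.5708). Price 19.9896; hedge Δ=1.5303, bond B=-10.6158.
Verification: the root portfolio costs Δ(0,0)·S0 + B(0,0) = 19.9896, matching V0.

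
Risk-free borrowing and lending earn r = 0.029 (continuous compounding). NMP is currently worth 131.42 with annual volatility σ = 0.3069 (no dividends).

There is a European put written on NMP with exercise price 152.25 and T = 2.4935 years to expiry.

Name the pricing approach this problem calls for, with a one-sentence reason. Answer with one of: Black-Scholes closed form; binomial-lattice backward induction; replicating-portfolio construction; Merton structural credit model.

Key observation: with NMP following a GBM at constant σ and r, the European put struck at 152.25 prices in closed form — nothing here needs a stepwise model or a balance sheet.

framework: Black-Scholes closed form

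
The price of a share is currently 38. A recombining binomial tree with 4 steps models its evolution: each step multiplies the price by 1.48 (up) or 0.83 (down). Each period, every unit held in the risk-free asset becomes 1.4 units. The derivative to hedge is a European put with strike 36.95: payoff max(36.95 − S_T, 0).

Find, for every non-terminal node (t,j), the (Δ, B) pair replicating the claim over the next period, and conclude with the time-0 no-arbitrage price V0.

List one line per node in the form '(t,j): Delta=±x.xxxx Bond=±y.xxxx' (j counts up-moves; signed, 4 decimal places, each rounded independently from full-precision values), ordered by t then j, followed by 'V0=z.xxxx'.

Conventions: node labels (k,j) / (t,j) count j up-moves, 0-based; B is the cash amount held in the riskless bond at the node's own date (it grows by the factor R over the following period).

Since d<R<u, set p* = (R−d)/(u−d) = 0.8769; price each node as the discounted p*-expectation of its children.
Expiry values: V(4,0)=18.9158, V(4,1)=4.7927, V(4,2)=0.0000, V(4,3)=0.0000, V(4,4)=0.0000
Node (3,0) S=21.7279: V=(p*·4.7927+(1−p*)·18.9158)/1.4=4.6650; Δ=(4.7927−18.9158)/(32.1573−18.0342)=-1.0000; B=V−Δ·S=26.3929
Node (3,1) S=38.7437: V=(p*·0.0000+(1−p*)·4.7927)/1.4=0.4213; Δ=(0.0000−4.7927)/(57.3407−32.1573)=-0.1903; B=V−Δ·S=7.7947
Node (3,2) S=69.0852: V=(p*·0.0000+(1−p*)·0.0000)/1.4=0.0000; Δ=(0.0000−0.0000)/(102.2461−57.3407)=0.0000; B=V−Δ·S=0.0000
Node (3,3) S=123.1881: V=(p*·0.0000+(1−p*)·0.0000)/1.4=0.0000; Δ=(0.0000−0.0000)/(182.3184−102.2461)=0.0000; B=V−Δ·S=0.0000
Node (2,0) S=26.1782: V=(p*·0.4213+(1−p*)·4.6650)/1.4=0.6740; Δ=(0.4213−4.6650)/(38.7437−21.7279)=-0.2494; B=V−Δ·S=7.2027
Node (2,1) S=46.6792: V=(p*·0.0000+(1−p*)·0.4213)/1.4=0.0370; Δ=(0.0000−0.4213)/(69.0852−38.7437)=-0.0139; B=V−Δ·S=0.6853
Node (2,2) S=83.2352: V=(p*·0.0000+(1−p*)·0.0000)/1.4=0.0000; Δ=(0.0000−0.0000)/(123.1881−69.0852)=0.0000; B=V−Δ·S=0.0000
Node (1,0) S=31.5400: V=(p*·0.0370+(1−p*)·0.6740)/1.4=0.0825; Δ=(0.0370−0.6740)/(46.6792−26.1782)=-0.0311; B=V−Δ·S=1.0624
Node (1,1) S=56.2400: V=(p*·0.0000+(1−p*)·0.0370)/1.4=0.0033; Δ=(0.0000−0.0370)/(83.2352−46.6792)=-0.0010; B=V−Δ·S=0.0602
Node (0,0) S=38.0000: V=(p*·0.0033+(1−p*)·0.0825)/1.4=0.0093; Δ=(0.0033−0.0825)/(56.2400−31.5400)=-0.0032; B=V−Δ·S=0.1311
Sanity check at the root: Δ(0,0)·S0 + B(0,0) reproduces V0 = 0.0093.

(0,0): Delta=-0.0032 Bond=0.1311
(1,0): Delta=-0.0311 Bond=1.0624
(1,1): Delta=-0.0010 Bond=0.0602
(2,0): Delta=-0.2494 Bond=7.2027
(2,1): Delta=-0.0139 Bond=0.6853
(2,2): Delta=0.0000 Bond=0.0000
(3,0): Delta=-1.0000 Bond=26.3929
(3,1): Delta=-0.1903 Bond=7.7947
(3,2): Delta=0.0000 Bond=0.0000
(3,3): Delta=0.0000 Bond=0.0000
V0=0.0093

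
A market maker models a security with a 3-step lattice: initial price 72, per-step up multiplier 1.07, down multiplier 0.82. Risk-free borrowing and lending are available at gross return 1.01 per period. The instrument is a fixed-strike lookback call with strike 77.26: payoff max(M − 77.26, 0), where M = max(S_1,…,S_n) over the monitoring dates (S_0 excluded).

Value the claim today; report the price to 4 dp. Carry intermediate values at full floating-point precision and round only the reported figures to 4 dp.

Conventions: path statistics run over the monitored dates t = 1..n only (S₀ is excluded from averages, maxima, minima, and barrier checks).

price = 5.3585

No-arbitrage gives p* = (R−d)/(u−d) = 0.7600: enumerate every path, weight its payoff by its p*-probability, and discount by R^3.
Enumerate all 2^3 = 8 price paths (U = up ×1.07, D = down ×0.82); each path with k up-moves has probability p*^k·(1−p*)^(3−k).
DDD: M=59.0400, payoff=0.0000, prob=0.013824
UDD: M=77.0400, payoff=0.0000, prob=0.043776
DUD: M=63.1728, payoff=0.0000, prob=0.043776
UUD: M=82.4328, payoff=5.1728, prob=0.138624
DDU: M=59.0400, payoff=0.0000, prob=0.043776
UDU: M=77.0400, payoff=0.0000, prob=0.138624
DUU: M=67.5949, payoff=0.0000, prob=0.138624
UUU: M=88.2031, payoff=10.9431, prob=0.438976
Price = Σ prob·payoff / R^3 = 5.520831 / 1.030301 = 5.3585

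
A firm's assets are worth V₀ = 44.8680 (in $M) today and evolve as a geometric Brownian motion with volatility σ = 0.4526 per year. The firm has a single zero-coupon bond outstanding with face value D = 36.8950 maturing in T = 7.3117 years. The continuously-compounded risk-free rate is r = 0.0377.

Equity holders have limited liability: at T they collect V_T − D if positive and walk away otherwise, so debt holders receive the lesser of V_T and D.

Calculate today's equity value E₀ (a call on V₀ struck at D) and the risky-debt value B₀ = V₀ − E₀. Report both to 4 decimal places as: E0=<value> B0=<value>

E0=26.2266 B0=18.6414

Apply the equity-as-call identities (strike 36.8950, horizon 7.3117 years):
d₁ = [ln(V₀/D) + (r + σ²/2)T] / (σ√T)
   = [ln(44.8680/36.8950) + (0.0377 + 0.5·0.4526²)·7.3117] / (0.4526·√7.3117)
   = [0.195649 + 1.024540] / 1.223837 = 0.997019
d₂ = d₁ − σ√T = 0.997019 − 1.223837 = -0.226819
N(d₁) = 0.840622,  N(d₂) = 0.410282,  e^(−rT) = 0.759078
E₀ = V₀·N(d₁) − D·e^(−rT)·N(d₂)
   = 44.8680·0.840622 − 36.8950·0.759078·0.410282 = 26.226602
B₀ = V₀ − E₀ = 44.8680 − 26.226602 = 18.641398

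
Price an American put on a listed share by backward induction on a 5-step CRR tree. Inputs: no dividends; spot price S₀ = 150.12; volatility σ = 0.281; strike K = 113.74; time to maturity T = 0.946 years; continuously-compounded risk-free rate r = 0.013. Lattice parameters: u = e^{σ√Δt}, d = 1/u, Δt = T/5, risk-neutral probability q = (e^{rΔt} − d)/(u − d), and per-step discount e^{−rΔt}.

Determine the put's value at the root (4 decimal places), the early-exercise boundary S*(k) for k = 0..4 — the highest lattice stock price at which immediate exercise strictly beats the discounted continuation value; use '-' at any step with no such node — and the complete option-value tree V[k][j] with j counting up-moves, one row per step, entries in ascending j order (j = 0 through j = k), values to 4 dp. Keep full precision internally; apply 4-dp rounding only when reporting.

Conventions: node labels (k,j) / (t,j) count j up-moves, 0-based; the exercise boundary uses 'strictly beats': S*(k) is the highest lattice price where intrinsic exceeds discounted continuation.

Δt=0.18920, u=1.13001, d=0.88495, q=0.47953, disc=e^(-rΔt)=0.99754
k=5 terminal: V=max(K-S,0) → 32.2647 9.7022 0.0000 0.0000 0.0000 0.0000
k=4: j=0 S=92.0680 intr=21.6720 cont=21.3926 V=21.6720[EX]; j=1 S=117.5638 intr=0.0000 cont=5.0373 V=5.0373[hold]; j=2 S=150.1200 intr=0.0000 cont=0.0000 V=0.0000[hold]; j=3 S=191.6918 intr=0.0000 cont=0.0000 V=0.0000[hold]; j=4 S=244.7758 intr=0.0000 cont=0.0000 V=0.0000[hold]  S*(4)=92.0680
k=3: j=0 S=104.0378 intr=9.7022 cont=13.6615 V=13.6615[hold]; j=1 S=132.8483 intr=0.0000 cont=2.6153 V=2.6153[hold]; j=2 S=169.6372 intr=0.0000 cont=0.0000 V=0.0000[hold]; j=3 S=216.6137 intr=0.0000 cont=0.0000 V=0.0000[hold]  S*(3)=-
k=2: j=0 S=117.5638 intr=0.0000 cont=8.3440 V=8.3440[hold]; j=1 S=150.1200 intr=0.0000 cont=1.3579 V=1.3579[hold]; j=2 S=191.6918 intr=0.0000 cont=0.0000 V=0.0000[hold]  S*(2)=-
k=1: j=0 S=132.8483 intr=0.0000 cont=4.9817 V=4.9817[hold]; j=1 S=169.6372 intr=0.0000 cont=0.7050 V=0.7050[hold]  S*(1)=-
k=0: j=0 S=150.1200 intr=0.0000 cont=2.9237 V=2.9237[hold]  S*(0)=-

price = 2.9237
boundary = - - - - 92.0680
tree:
2.9237
4.9817 0.7050
8.3440 1.3579 0.0000
13.6615 2.6153 0.0000 0.0000
21.6720 5.0373 0.0000 0.0000 0.0000
32.2647 9.7022 0.0000 0.0000 0.0000 0.0000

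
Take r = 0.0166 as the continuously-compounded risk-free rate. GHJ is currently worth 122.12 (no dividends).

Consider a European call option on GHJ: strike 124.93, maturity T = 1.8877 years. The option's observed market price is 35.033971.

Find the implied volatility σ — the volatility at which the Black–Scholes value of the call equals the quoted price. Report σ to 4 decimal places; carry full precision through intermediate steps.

At σ = 0.5292 the Black–Scholes value reproduces the quote:
σ√T = 0.5292·√1.8877 = 0.727087
d₁ = (ln(S/K) + (r+σ²/2)T) / (σ√T) = (ln(122.12/124.93) + (0.0166+0.5292²/2)·1.8877) / 0.727087 = (-0.022749 + 0.295664) / 0.727087 = 0.375353
d₂ = d₁ − σ√T = 0.375353 − 0.727087 = -0.351734
e^{−rT} = 0.969150
N(d₁) = 0.646301,  N(d₂) = 0.362519
V = S·N(d₁) − K·e^{−rT}·N(d₂) = 78.926271 − 43.892300 = 35.033971 (the observed quote) — the price is monotone increasing in volatility, hence this σ is the only solution

sigma = 0.5292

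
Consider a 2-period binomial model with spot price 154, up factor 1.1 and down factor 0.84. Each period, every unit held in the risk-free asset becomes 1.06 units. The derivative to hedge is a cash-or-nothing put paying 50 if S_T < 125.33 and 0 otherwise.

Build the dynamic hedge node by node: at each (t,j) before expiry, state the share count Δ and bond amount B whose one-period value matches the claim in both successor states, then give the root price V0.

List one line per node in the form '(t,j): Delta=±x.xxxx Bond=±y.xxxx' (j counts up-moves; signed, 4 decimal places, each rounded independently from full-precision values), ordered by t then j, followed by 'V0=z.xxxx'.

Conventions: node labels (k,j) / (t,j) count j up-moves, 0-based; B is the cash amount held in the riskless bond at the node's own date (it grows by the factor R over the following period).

No-arbitrage ⇒ martingale measure with p* = (R−d)/(u−d) = 0.8462.
Payoffs at expiry: V(2,0)=50.0000, V(2,1)=0.0000, V(2,2)=0.0000
  t=1,j=0: stock 129.3600 → up 142.2960 (V=0.0000), down 108.6624 (V=50.0000). Price 7.2569; hedge Δ=-1.4866, bond B=199.5646.
  t=1,j=1: stock 169.4000 → up 186.3400 (V=0.0000), down 142.2960 (V=0.0000). Price 0.0000; hedge Δ=0.0000, bond B=0.0000.
  t=0,j=0: stock 154.0000 → up 169.4000 (V=0.0000), down 129.3600 (V=7.2569). Price 1.0533; hedge Δ=-0.1812, bond B=28.9644.
Verification: the root portfolio costs Δ(0,0)·S0 + B(0,0) = 1.0533, matching V0.

(0,0): Delta=-0.1812 Bond=28.9644
(1,0): Delta=-1.4866 Bond=199.5646
(1,1): Delta=0.0000 Bond=0.0000
V0=1.0533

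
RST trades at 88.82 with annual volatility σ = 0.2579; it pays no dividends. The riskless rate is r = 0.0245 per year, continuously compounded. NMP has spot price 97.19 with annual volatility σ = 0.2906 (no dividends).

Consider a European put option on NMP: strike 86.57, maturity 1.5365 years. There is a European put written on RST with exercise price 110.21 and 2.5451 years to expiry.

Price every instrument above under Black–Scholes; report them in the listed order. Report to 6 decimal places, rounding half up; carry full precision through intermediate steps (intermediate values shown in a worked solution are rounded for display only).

price(NMP put K=86.57) = 7.131801
price(RST put K=110.21) = 24.100562

[NMP put K=86.57]
σ√T = 0.2906·√1.5365 = 0.360215
d₁ = (ln(S/K) + (r+σ²/2)T) / (σ√T) = (ln(97.19/86.57) + (0.0245+0.2906²/2)·1.5365) / 0.360215 = (0.115714 + 0.102522) / 0.360215 = 0.605850
d₂ = d₁ − σ√T = 0.605850 − 0.360215 = 0.245635
e^{−rT} = 0.963055
N(−d₁) = 0.272307,  N(−d₂) = 0.402983
price = K·e^{−rT}·N(−d₂) − S·N(−d₁) = 33.597346 − 26.465545 = 7.131801
[RST put K=110.21]
σ√T = 0.2579·√2.5451 = 0.411437
d₁ = (ln(S/K) + (r+σ²/2)T) / (σ√T) = (ln(88.82/110.21) + (0.0245+0.2579²/2)·2.5451) / 0.411437 = (-0.215776 + 0.146995) / 0.411437 = -0.167171
d₂ = d₁ − σ√T = -0.167171 − 0.411437 = -0.578609
e^{−rT} = 0.939549
N(−d₁) = 0.566382,  N(−d₂) = 0.718573
price = K·e^{−rT}·N(−d₂) − S·N(−d₁) = 74.406640 − 50.306077 = 24.100562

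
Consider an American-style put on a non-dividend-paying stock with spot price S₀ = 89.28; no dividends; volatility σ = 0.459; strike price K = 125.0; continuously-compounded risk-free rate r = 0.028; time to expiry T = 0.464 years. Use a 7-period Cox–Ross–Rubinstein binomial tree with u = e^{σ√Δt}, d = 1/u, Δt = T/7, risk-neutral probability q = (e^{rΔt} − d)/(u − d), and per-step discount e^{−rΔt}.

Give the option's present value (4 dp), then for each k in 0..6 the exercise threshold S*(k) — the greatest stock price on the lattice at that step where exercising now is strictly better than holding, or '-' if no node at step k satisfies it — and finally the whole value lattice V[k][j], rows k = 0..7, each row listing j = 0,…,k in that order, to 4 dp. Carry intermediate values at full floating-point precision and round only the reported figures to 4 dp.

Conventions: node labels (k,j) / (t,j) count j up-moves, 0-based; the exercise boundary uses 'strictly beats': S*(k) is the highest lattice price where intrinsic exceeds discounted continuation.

Δt=0.06629  u=1.12544  d=0.88854  q=0.47833  discount=0.99815
step 7 (expiry): payoffs max(K−S,0) = 85.9611 75.5527 62.3693 45.6710 24.5207 0.0000 0.0000 0.0000
step 6: (k=6,j=0): S=43.9359, K−S=81.0641, hold=80.8323 ⇒ V=81.0641 exercise | (k=6,j=1): S=55.6499, K−S=69.3501, hold=69.1183 ⇒ V=69.3501 exercise | (k=6,j=2): S=70.4871, K−S=54.5129, hold=54.2812 ⇒ V=54.5129 exercise | (k=6,j=3): S=89.2800, K−S=35.7200, hold=35.4882 ⇒ V=35.7200 exercise | (k=6,j=4): S=113.0834, K−S=11.9166, hold=12.7679 ⇒ V=12.7679 continue | (k=6,j=5): S=143.2332, K−S=0.0000, hold=0.0000 ⇒ V=0.0000 continue | (k=6,j=6): S=181.4214, K−S=0.0000, hold=0.0000 ⇒ V=0.0000 continue  boundary S*=89.2800
step 5: (k=5,j=0): S=49.4473, K−S=75.5527, hold=75.3210 ⇒ V=75.5527 exercise | (k=5,j=1): S=62.6307, K−S=62.3693, hold=62.1376 ⇒ V=62.3693 exercise | (k=5,j=2): S=79.3290, K−S=45.6710, hold=45.4393 ⇒ V=45.6710 exercise | (k=5,j=3): S=100.4793, K−S=24.5207, hold=24.6954 ⇒ V=24.6954 continue | (k=5,j=4): S=127.2686, K−S=0.0000, hold=6.6483 ⇒ V=6.6483 continue | (k=5,j=5): S=161.2004, K−S=0.0000, hold=0.0000 ⇒ V=0.0000 continue  boundary S*=79.3290
step 4: (k=4,j=0): S=55.6499, K−S=69.3501, hold=69.1183 ⇒ V=69.3501 exercise | (k=4,j=1): S=70.4871, K−S=54.5129, hold=54.2812 ⇒ V=54.5129 exercise | (k=4,j=2): S=89.2800, K−S=35.7200, hold=35.5716 ⇒ V=35.7200 exercise | (k=4,j=3): S=113.0834, K−S=11.9166, hold=16.0331 ⇒ V=16.0331 continue | (k=4,j=4): S=143.2332, K−S=0.0000, hold=3.4618 ⇒ V=3.4618 continue  boundary S*=89.2800
step 3: (k=3,j=0): S=62.6307, K−S=62.3693, hold=62.1376 ⇒ V=62.3693 exercise | (k=3,j=1): S=79.3290, K−S=45.6710, hold=45.4393 ⇒ V=45.6710 exercise | (k=3,j=2): S=100.4793, K−S=24.5207, hold=26.2543 ⇒ V=26.2543 continue | (k=3,j=3): S=127.2686, K−S=0.0000, hold=10.0012 ⇒ V=10.0012 continue  boundary S*=79.3290
step 2: (k=2,j=0): S=70.4871, K−S=54.5129, hold=54.2812 ⇒ V=54.5129 exercise | (k=2,j=1): S=89.2800, K−S=35.7200, hold=36.3159 ⇒ V=36.3159 continue | (k=2,j=2): S=113.0834, K−S=11.9166, hold=18.4457 ⇒ V=18.4457 continue  boundary S*=70.4871
step 1: (k=1,j=0): S=79.3290, K−S=45.6710, hold=45.7238 ⇒ V=45.7238 continue | (k=1,j=1): S=100.4793, K−S=24.5207, hold=27.7165 ⇒ V=27.7165 continue  boundary S*=-
step 0: (k=0,j=0): S=89.2800, K−S=35.7200, hold=37.0415 ⇒ V=37.0415 continue  boundary S*=-

price = 37.0415
boundary = - - 70.4871 79.3290 89.2800 79.3290 89.2800
tree:
37.0415
45.7238 27.7165
54.5129 36.3159 18.4457
62.3693 45.6710 26.2543 10.0012
69.3501 54.5129 35.7200 16.0331 3.4618
75.5527 62.3693 45.6710 24.6954 6.6483 0.0000
81.0641 69.3501 54.5129 35.7200 12.7679 0.0000 0.0000
85.9611 75.5527 62.3693 45.6710 24.5207 0.0000 0.0000 0.0000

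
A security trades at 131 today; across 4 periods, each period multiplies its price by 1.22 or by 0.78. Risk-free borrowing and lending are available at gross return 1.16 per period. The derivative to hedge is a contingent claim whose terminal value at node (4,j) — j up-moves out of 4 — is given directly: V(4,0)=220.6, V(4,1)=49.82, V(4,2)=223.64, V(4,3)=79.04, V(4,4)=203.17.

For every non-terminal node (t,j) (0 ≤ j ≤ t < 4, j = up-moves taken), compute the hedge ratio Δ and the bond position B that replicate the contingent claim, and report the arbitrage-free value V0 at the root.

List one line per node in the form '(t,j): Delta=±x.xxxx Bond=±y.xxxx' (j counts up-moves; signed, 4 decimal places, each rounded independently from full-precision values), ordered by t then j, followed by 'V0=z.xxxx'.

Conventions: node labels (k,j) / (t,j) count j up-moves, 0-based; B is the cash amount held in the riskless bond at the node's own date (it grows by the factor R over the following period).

Arbitrage-free pricing uses the up-move probability p* = (R−d)/(u−d) = 0.8636, discounting each step at R = 1.16.
Expiry values: V(4,0)=220.6000, V(4,1)=49.8200, V(4,2)=223.6400, V(4,3)=79.0400, V(4,4)=203.1700
Node (3,0) S=62.1663: V=(p*·49.8200+(1−p*)·220.6000)/1.16=63.0243; Δ=(49.8200−220.6000)/(75.8429−48.4897)=-6.2435; B=V−Δ·S=451.1607
Node (3,1) S=97.2345: V=(p*·223.6400+(1−p*)·49.8200)/1.16=172.3597; Δ=(223.6400−49.8200)/(118.6261−75.8429)=4.0628; B=V−Δ·S=-222.6857
Node (3,2) S=152.0847: V=(p*·79.0400+(1−p*)·223.6400)/1.16=85.1364; Δ=(79.0400−223.6400)/(185.5433−118.6261)=-2.1609; B=V−Δ·S=413.7727
Node (3,3) S=237.8761: V=(p*·203.1700+(1−p*)·79.0400)/1.16=160.5545; Δ=(203.1700−79.0400)/(290.2088−185.5433)=1.1860; B=V−Δ·S=-121.5592
Node (2,0) S=79.7004: V=(p*·172.3597+(1−p*)·63.0243)/1.16=135.7331; Δ=(172.3597−63.0243)/(97.2345−62.1663)=3.1178; B=V−Δ·S=-112.7565
Node (2,1) S=124.6596: V=(p*·85.1364+(1−p*)·172.3597)/1.16=83.6469; Δ=(85.1364−172.3597)/(152.0847−97.2345)=-1.5902; B=V−Δ·S=281.8818
Node (2,2) S=194.9804: V=(p*·160.5545+(1−p*)·85.1364)/1.16=129.5433; Δ=(160.5545−85.1364)/(237.8761−152.0847)=0.8791; B=V−Δ·S=-41.8615
Node (1,0) S=102.1800: V=(p*·83.6469+(1−p*)·135.7331)/1.16=78.2324; Δ=(83.6469−135.7331)/(124.6596−79.7004)=-1.1585; B=V−Δ·S=196.6099
Node (1,1) S=159.8200: V=(p*·129.5433+(1−p*)·83.6469)/1.16=106.2799; Δ=(129.5433−83.6469)/(194.9804−124.6596)=0.6527; B=V−Δ·S=1.9701
Node (0,0) S=131.0000: V=(p*·106.2799+(1−p*)·78.2324)/1.16=88.3235; Δ=(106.2799−78.2324)/(159.8200−102.1800)=0.4866; B=V−Δ·S=24.5792
Check: Δ(0,0)·S0 + B(0,0) = 88.3235 = V0.

(0,0): Delta=0.4866 Bond=24.5792
(1,0): Delta=-1.1585 Bond=196.6099
(1,1): Delta=0.6527 Bond=1.9701
(2,0): Delta=3.1178 Bond=-112.7565
(2,1): Delta=-1.5902 Bond=281.8818
(2,2): Delta=0.8791 Bond=-41.8615
(3,0): Delta=-6.2435 Bond=451.1607
(3,1): Delta=4.0628 Bond=-222.6857
(3,2): Delta=-2.1609 Bond=413.7727
(3,3): Delta=1.1860 Bond=-121.5592
V0=88.3235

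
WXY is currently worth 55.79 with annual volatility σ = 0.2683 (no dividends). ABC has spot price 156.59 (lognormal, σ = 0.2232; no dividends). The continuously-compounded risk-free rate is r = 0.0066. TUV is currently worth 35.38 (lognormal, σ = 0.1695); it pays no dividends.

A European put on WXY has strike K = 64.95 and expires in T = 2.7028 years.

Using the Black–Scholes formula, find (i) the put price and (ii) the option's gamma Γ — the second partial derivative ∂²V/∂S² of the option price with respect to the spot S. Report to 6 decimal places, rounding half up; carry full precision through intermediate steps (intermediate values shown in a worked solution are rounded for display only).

σ√T = 0.2683·√2.7028 = 0.441090
d₁ = (ln(S/K) + (r+σ²/2)T) / (σ√T) = (ln(55.79/64.95) + (0.0066+0.2683²/2)·2.7028) / 0.441090 = (-0.152023 + 0.115119) / 0.441090 = -0.083666
d₂ = d₁ − σ√T = -0.083666 − 0.441090 = -0.524756
e^{−rT} = 0.982320
N(−d₁) = 0.533339,  N(−d₂) = 0.700124
Put price V = K·e^{−rT}·N(−d₂) − S·N(−d₁) = 44.669057 − 29.754982 = 14.914076
φ(d₁) = (1/√(2π))·e^{−d₁²/2} = 0.397548
Γ = φ(d₁) / (S·σ·√T) = 0.016155

price = 14.914076
Γ = 0.016155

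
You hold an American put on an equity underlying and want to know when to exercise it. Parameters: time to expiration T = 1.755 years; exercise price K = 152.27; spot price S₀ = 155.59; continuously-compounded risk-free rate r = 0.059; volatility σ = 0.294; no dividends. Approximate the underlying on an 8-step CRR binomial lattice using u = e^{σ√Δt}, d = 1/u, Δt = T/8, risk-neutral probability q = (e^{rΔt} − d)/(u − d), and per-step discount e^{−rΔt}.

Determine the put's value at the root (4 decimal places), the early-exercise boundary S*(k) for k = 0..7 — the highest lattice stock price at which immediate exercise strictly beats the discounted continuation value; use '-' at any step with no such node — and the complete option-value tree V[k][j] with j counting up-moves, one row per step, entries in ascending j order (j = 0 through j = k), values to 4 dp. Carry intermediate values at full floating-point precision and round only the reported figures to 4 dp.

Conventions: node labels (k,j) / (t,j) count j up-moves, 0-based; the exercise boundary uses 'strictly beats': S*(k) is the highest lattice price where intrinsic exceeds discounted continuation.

params: Δt=0.21937 u=1.14763 d=0.87136 q=0.51278 e^(-rΔt)=0.98714
t_8 payoffs: 100.5623 84.1677 62.5750 34.1360 0.0000 0.0000 0.0000 0.0000 0.0000
t_7: node(7,0) S=59.3415 payoff=92.9285 vs cont=90.9703 → 92.9285 [stop]  node(7,1) S=78.1565 payoff=74.1135 vs cont=72.1553 → 74.1135 [stop]  node(7,2) S=102.9371 payoff=49.3329 vs cont=47.3748 → 49.3329 [stop]  node(7,3) S=135.5746 payoff=16.6954 vs cont=16.4178 → 16.6954 [stop]  node(7,4) S=178.5603 payoff=0.0000 vs cont=0.0000 → 0.0000 [wait]  node(7,5) S=235.1752 payoff=0.0000 vs cont=0.0000 → 0.0000 [wait]  node(7,6) S=309.7407 payoff=0.0000 vs cont=0.0000 → 0.0000 [wait]  node(7,7) S=407.9480 payoff=0.0000 vs cont=0.0000 → 0.0000 [wait]  ⇒ S*(7)=135.5746
t_6: node(6,0) S=68.1023 payoff=84.1677 vs cont=82.2095 → 84.1677 [stop]  node(6,1) S=89.6950 payoff=62.5750 vs cont=60.6168 → 62.5750 [stop]  node(6,2) S=118.1340 payoff=34.1360 vs cont=32.1778 → 34.1360 [stop]  node(6,3) S=155.5900 payoff=0.0000 vs cont=8.0297 → 8.0297 [wait]  node(6,4) S=204.9219 payoff=0.0000 vs cont=0.0000 → 0.0000 [wait]  node(6,5) S=269.8950 payoff=0.0000 vs cont=0.0000 → 0.0000 [wait]  node(6,6) S=355.4688 payoff=0.0000 vs cont=0.0000 → 0.0000 [wait]  ⇒ S*(6)=118.1340
t_5: node(5,0) S=78.1565 payoff=74.1135 vs cont=72.1553 → 74.1135 [stop]  node(5,1) S=102.9371 payoff=49.3329 vs cont=47.3748 → 49.3329 [stop]  node(5,2) S=135.5746 payoff=16.6954 vs cont=20.4823 → 20.4823 [wait]  node(5,3) S=178.5603 payoff=0.0000 vs cont=3.8619 → 3.8619 [wait]  node(5,4) S=235.1752 payoff=0.0000 vs cont=0.0000 → 0.0000 [wait]  node(5,5) S=309.7407 payoff=0.0000 vs cont=0.0000 → 0.0000 [wait]  ⇒ S*(5)=102.9371
t_4: node(4,0) S=89.6950 payoff=62.5750 vs cont=60.6168 → 62.5750 [stop]  node(4,1) S=118.1340 payoff=34.1360 vs cont=34.0947 → 34.1360 [stop]  node(4,2) S=155.5900 payoff=0.0000 vs cont=11.8059 → 11.8059 [wait]  node(4,3) S=204.9219 payoff=0.0000 vs cont=1.8574 → 1.8574 [wait]  node(4,4) S=269.8950 payoff=0.0000 vs cont=0.0000 → 0.0000 [wait]  ⇒ S*(4)=118.1340
t_3: node(3,0) S=102.9371 payoff=49.3329 vs cont=47.3748 → 49.3329 [stop]  node(3,1) S=135.5746 payoff=16.6954 vs cont=22.3938 → 22.3938 [wait]  node(3,2) S=178.5603 payoff=0.0000 vs cont=6.6183 → 6.6183 [wait]  node(3,3) S=235.1752 payoff=0.0000 vs cont=0.8933 → 0.8933 [wait]  ⇒ S*(3)=102.9371
t_2: node(2,0) S=118.1340 payoff=34.1360 vs cont=35.0623 → 35.0623 [wait]  node(2,1) S=155.5900 payoff=0.0000 vs cont=14.1204 → 14.1204 [wait]  node(2,2) S=204.9219 payoff=0.0000 vs cont=3.6353 → 3.6353 [wait]  ⇒ S*(2)=-
t_1: node(1,0) S=135.5746 payoff=16.6954 vs cont=24.0109 → 24.0109 [wait]  node(1,1) S=178.5603 payoff=0.0000 vs cont=8.6314 → 8.6314 [wait]  ⇒ S*(1)=-
t_0: node(0,0) S=155.5900 payoff=0.0000 vs cont=15.9172 → 15.9172 [wait]  ⇒ S*(0)=-

price = 15.9172
boundary = - - - 102.9371 118.1340 102.9371 118.1340 135.5746
tree:
15.9172
24.0109 8.6314
35.0623 14.1204 3.6353
49.3329 22.3938 6.6183 0.8933
62.5750 34.1360 11.8059 1.8574 0.0000
74.1135 49.3329 20.4823 3.8619 0.0000 0.0000
84.1677 62.5750 34.1360 8.0297 0.0000 0.0000 0.0000
92.9285 74.1135 49.3329 16.6954 0.0000 0.0000 0.0000 0.0000
100.5623 84.1677 62.5750 34.1360 0.0000 0.0000 0.0000 0.0000 0.0000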